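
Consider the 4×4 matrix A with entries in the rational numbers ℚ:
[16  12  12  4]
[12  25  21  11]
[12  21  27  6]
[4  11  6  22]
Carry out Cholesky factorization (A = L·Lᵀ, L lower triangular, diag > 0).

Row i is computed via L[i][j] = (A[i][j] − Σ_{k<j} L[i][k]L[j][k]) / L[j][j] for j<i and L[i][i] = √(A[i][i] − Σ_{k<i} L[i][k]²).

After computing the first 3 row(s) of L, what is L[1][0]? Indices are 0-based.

L[1][0] = 3

Step 1: L[0][0] = √(16) = 4.
  L[1][0] = (12) / L[0][0] = 3.
Step 2: L[1][1] = √(16) = 4.
  L[2][0] = (12) / L[0][0] = 3.
  L[2][1] = (12) / L[1][1] = 3.
Step 3: L[2][2] = √(9) = 3.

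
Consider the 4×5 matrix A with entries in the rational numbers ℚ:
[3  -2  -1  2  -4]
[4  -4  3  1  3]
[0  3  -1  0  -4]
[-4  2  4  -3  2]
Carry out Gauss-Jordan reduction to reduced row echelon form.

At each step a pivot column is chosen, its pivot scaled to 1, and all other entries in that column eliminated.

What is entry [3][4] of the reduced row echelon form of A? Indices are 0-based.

[1] R0 /= 3  ⇒  (1, -2/3, -1/3, 2/3, -4/3)
     R1 -= 4·R0  ⇒  (0, -4/3, 13/3, -5/3, 25/3)
     R3 -= -4·R0  ⇒  (0, -2/3, 8/3, -1/3, -10/3)
[2] R1 /= -4/3  ⇒  (0, 1, -13/4, 5/4, -25/4)
     R0 -= -2/3·R1  ⇒  (1, 0, -5/2, 3/2, -11/2)
     R2 -= 3·R1  ⇒  (0, 0, 35/4, -15/4, 59/4)
     R3 -= -2/3·R1  ⇒  (0, 0, 1/2, 1/2, -15/2)
[3] R2 /= 35/4  ⇒  (0, 0, 1, -3/7, 59/35)
     R0 -= -5/2·R2  ⇒  (1, 0, 0, 3/7, -9/7)
     R1 -= -13/4·R2  ⇒  (0, 1, 0, -1/7, -27/35)
     R3 -= 1/2·R2  ⇒  (0, 0, 0, 5/7, -292/35)
[4] R3 /= 5/7  ⇒  (0, 0, 0, 1, -292/25)
     R0 -= 3/7·R3  ⇒  (1, 0, 0, 0, 93/25)
     R1 -= -1/7·R3  ⇒  (0, 1, 0, 0, -61/25)
     R2 -= -3/7·R3  ⇒  (0, 0, 1, 0, -83/25)

M[3][4] = -292/25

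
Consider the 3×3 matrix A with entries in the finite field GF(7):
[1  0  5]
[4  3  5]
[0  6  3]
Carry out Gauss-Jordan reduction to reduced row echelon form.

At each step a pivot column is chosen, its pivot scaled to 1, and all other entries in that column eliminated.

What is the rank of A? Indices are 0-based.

pivot(0,0)=1: scale R0 → (1, 0, 5)
  clear (1,0): R1 −= (4)R0 → (0, 3, 6)
pivot(1,1)=3: scale R1 → (0, 1, 2)
  clear (2,1): R2 −= (6)R1 → (0, 0, 5)
pivot(2,2)=5: scale R2 → (0, 0, 1)
  clear (0,2): R0 −= (5)R2 → (1, 0, 0)
  clear (1,2): R1 −= (2)R2 → (0, 1, 0)

rank = 3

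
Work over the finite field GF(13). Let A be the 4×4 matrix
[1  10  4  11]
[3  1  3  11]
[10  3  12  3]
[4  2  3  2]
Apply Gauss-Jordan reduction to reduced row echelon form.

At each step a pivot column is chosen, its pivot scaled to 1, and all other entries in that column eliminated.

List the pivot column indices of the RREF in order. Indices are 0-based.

step 1: normalize row 0 (÷1) = (1, 10, 4, 11)
  row 1: subtract 3×row0 = (0, 10, 4, 4)
  row 2: subtract 10×row0 = (0, 7, 11, 10)
  row 3: subtract 4×row0 = (0, 1, 0, 10)
step 2: normalize row 1 (÷10) = (0, 1, 3, 3)
  row 0: subtract 10×row1 = (1, 0, 0, 7)
  row 2: subtract 7×row1 = (0, 0, 3, 2)
  row 3: subtract 1×row1 = (0, 0, 10, 7)
step 3: normalize row 2 (÷3) = (0, 0, 1, 5)
  row 1: subtract 3×row2 = (0, 1, 0, 1)
  row 3: subtract 10×row2 = (0, 0, 0, 9)
step 4: normalize row 3 (÷9) = (0, 0, 0, 1)
  row 0: subtract 7×row3 = (1, 0, 0, 0)
  row 1: subtract 1×row3 = (0, 1, 0, 0)
  row 2: subtract 5×row3 = (0, 0, 1, 0)

pivot columns: 0, 1, 2, 3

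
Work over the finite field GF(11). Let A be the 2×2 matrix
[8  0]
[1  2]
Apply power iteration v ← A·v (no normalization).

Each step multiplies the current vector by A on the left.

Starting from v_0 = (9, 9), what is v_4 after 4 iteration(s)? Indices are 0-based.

v_4 = (3, 5)

v_0 = (9, 9).
v_1 = A·v_0 = (6, 5).
v_2 = A·v_1 = (4, 5).
v_3 = A·v_2 = (10, 3).
v_4 = A·v_3 = (3, 5).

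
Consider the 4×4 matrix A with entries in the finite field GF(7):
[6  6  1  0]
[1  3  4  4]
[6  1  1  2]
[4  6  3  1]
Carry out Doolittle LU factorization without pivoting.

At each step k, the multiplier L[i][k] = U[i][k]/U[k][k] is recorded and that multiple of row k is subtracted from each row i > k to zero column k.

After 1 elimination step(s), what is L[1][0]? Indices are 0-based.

k=0: U[0][0]=6
  eliminate (1,0): mult=6, new row 1: (0, 2, 5, 4); set L[1][0]=6
  eliminate (2,0): mult=1, new row 2: (0, 2, 0, 2); set L[2][0]=1
  eliminate (3,0): mult=3, new row 3: (0, 2, 0, 1); set L[3][0]=3

L[1][0] = 6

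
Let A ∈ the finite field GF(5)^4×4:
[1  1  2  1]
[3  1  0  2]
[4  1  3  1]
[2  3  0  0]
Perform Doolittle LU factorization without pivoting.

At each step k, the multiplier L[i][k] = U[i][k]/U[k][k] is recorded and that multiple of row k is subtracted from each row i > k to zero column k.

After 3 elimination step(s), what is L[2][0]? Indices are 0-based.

k=0: U[0][0]=1
  eliminate (1,0): mult=3, new row 1: (0, 3, 4, 4); set L[1][0]=3
  eliminate (2,0): mult=4, new row 2: (0, 2, 0, 2); set L[2][0]=4
  eliminate (3,0): mult=2, new row 3: (0, 1, 1, 3); set L[3][0]=2
k=1: U[1][1]=3
  eliminate (2,1): mult=4, new row 2: (0, 0, 4, 1); set L[2][1]=4
  eliminate (3,1): mult=2, new row 3: (0, 0, 3, 0); set L[3][1]=2
k=2: U[2][2]=4
  eliminate (3,2): mult=2, new row 3: (0, 0, 0, 3); set L[3][2]=2

L[2][0] = 4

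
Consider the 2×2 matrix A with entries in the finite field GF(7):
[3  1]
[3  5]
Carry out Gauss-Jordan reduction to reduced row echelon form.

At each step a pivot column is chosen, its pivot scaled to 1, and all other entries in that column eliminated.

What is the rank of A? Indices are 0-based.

pivot(0,0)=3: scale R0 → (1, 5)
  clear (1,0): R1 −= (3)R0 → (0, 4)
pivot(1,1)=4: scale R1 → (0, 1)
  clear (0,1): R0 −= (5)R1 → (1, 0)

rank = 2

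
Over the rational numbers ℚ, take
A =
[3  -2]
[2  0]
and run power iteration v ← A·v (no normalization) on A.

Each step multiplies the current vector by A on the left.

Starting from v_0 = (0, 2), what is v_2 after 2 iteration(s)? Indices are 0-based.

v_0 = (0, 2).
v_1 = A·v_0 = (-4, 0).
v_2 = A·v_1 = (-12, -8).

v_2 = (-12, -8)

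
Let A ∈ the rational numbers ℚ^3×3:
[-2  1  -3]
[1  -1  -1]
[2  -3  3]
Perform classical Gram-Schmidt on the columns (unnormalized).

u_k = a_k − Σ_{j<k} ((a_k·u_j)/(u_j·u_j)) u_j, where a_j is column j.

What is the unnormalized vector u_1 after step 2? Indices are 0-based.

u_1 = (-1, 0, -1)

Step 1: u_0 = a_0 = (-2, 1, 2).
Step 2: u_1 = a_1 − (-1)·u_0 = (-1, 0, -1).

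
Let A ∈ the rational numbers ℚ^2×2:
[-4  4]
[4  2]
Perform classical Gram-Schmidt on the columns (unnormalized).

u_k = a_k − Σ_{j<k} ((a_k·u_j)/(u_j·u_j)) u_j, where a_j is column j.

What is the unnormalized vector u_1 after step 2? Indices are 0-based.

Step 1: u_0 = a_0 = (-4, 4).
Step 2: u_1 = a_1 − (-1/4)·u_0 = (3, 3).

u_1 = (3, 3)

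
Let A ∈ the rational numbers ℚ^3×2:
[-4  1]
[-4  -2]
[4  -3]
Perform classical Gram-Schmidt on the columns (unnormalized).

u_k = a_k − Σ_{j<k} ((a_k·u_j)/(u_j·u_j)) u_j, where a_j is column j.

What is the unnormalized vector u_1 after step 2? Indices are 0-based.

u_1 = (1/3, -8/3, -7/3)

Step 1: u_0 = a_0 = (-4, -4, 4).
Step 2: u_1 = a_1 − (-1/6)·u_0 = (1/3, -8/3, -7/3).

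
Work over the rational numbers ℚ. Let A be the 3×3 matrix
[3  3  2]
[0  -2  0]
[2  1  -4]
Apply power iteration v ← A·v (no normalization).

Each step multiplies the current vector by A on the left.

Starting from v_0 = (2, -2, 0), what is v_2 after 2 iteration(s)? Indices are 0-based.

v_0 = (2, -2, 0).
v_1 = A·v_0 = (0, 4, 2).
v_2 = A·v_1 = (16, -8, -4).

v_2 = (16, -8, -4)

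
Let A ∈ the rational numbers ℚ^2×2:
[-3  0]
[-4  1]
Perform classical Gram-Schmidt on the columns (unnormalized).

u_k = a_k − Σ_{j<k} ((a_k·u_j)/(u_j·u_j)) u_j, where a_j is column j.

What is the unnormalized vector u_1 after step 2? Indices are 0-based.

Step 1: u_0 = a_0 = (-3, -4).
Step 2: u_1 = a_1 − (-4/25)·u_0 = (-12/25, 9/25).

u_1 = (-12/25, 9/25)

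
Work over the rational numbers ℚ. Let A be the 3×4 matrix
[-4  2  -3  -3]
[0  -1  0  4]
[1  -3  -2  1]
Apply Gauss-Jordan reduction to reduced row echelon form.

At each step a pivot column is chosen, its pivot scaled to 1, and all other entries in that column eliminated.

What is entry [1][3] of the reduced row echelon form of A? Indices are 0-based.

M[1][3] = -4

pivot(0,0)=-4: scale R0 → (1, -1/2, 3/4, 3/4)
  clear (2,0): R2 −= (1)R0 → (0, -5/2, -11/4, 1/4)
pivot(1,1)=-1: scale R1 → (0, 1, 0, -4)
  clear (0,1): R0 −= (-1/2)R1 → (1, 0, 3/4, -5/4)
  clear (2,1): R2 −= (-5/2)R1 → (0, 0, -11/4, -39/4)
pivot(2,2)=-11/4: scale R2 → (0, 0, 1, 39/11)
  clear (0,2): R0 −= (3/4)R2 → (1, 0, 0, -43/11)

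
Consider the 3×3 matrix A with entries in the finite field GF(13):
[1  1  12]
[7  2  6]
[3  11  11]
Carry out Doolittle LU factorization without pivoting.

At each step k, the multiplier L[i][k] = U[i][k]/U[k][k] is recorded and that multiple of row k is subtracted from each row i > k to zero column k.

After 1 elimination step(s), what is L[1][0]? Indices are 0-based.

L[1][0] = 7

Step 1: pivot at (0,0) is 1.
  row1 ← row1 − (7)·row0  ⇒  L[1][0]=7, U row1=(0, 8, 0)
  row2 ← row2 − (3)·row0  ⇒  L[2][0]=3, U row2=(0, 8, 1)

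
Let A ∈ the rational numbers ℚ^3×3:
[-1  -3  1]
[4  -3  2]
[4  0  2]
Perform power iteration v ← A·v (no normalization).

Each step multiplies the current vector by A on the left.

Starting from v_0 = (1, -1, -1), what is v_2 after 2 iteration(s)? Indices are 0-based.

v_2 = (-14, -7, 8)

v_0 = (1, -1, -1).
v_1 = A·v_0 = (1, 5, 2).
v_2 = A·v_1 = (-14, -7, 8).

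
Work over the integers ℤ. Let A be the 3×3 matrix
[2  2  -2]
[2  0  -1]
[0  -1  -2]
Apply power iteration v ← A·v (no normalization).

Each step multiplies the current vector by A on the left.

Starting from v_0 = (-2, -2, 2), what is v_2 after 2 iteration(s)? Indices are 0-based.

v_2 = (-32, -22, 10)

v_0 = (-2, -2, 2).
v_1 = A·v_0 = (-12, -6, -2).
v_2 = A·v_1 = (-32, -22, 10).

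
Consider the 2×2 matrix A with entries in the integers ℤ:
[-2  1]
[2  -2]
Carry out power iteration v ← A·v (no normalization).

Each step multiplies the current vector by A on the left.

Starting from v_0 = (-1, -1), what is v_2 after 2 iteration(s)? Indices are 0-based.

v_2 = (-2, 2)

v_0 = (-1, -1).
v_1 = A·v_0 = (1, 0).
v_2 = A·v_1 = (-2, 2).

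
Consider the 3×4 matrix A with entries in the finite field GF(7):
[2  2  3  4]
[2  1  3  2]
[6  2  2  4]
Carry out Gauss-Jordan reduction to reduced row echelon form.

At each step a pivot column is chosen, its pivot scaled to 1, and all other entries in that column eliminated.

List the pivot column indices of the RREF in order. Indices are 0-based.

step 1: normalize row 0 (÷2) = (1, 1, 5, 2)
  row 1: subtract 2×row0 = (0, 6, 0, 5)
  row 2: subtract 6×row0 = (0, 3, 0, 6)
step 2: normalize row 1 (÷6) = (0, 1, 0, 2)
  row 0: subtract 1×row1 = (1, 0, 5, 0)
  row 2: subtract 3×row1 = (0, 0, 0, 0)
skip col 2 (zero from row 2)
skip col 3 (zero from row 2)

pivot columns: 0, 1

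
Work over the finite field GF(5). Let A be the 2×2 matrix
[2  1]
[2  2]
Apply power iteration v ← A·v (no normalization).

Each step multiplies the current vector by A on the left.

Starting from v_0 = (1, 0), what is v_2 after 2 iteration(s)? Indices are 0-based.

v_2 = (1, 3)

v_0 = (1, 0).
v_1 = A·v_0 = (2, 2).
v_2 = A·v_1 = (1, 3).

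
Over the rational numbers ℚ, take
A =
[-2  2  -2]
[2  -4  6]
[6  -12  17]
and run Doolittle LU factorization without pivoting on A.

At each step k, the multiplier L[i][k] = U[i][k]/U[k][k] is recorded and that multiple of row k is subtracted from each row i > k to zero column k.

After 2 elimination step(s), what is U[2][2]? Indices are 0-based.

Step 1: pivot at (0,0) is -2.
  row1 ← row1 − (-1)·row0  ⇒  L[1][0]=-1, U row1=(0, -2, 4)
  row2 ← row2 − (-3)·row0  ⇒  L[2][0]=-3, U row2=(0, -6, 11)
Step 2: pivot at (1,1) is -2.
  row2 ← row2 − (3)·row1  ⇒  L[2][1]=3, U row2=(0, 0, -1)

U[2][2] = -1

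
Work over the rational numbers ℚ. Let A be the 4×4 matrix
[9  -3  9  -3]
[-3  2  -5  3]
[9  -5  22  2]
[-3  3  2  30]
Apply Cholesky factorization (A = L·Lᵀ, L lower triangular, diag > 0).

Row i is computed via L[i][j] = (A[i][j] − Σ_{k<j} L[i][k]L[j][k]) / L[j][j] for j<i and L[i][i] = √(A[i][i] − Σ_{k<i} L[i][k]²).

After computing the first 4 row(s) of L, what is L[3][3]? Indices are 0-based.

Step 1: L[0][0] = √(9) = 3.
  L[1][0] = (-3) / L[0][0] = -1.
Step 2: L[1][1] = √(1) = 1.
  L[2][0] = (9) / L[0][0] = 3.
  L[2][1] = (-2) / L[1][1] = -2.
Step 3: L[2][2] = √(9) = 3.
  L[3][0] = (-3) / L[0][0] = -1.
  L[3][1] = (2) / L[1][1] = 2.
  L[3][2] = (9) / L[2][2] = 3.
Step 4: L[3][3] = √(16) = 4.

L[3][3] = 4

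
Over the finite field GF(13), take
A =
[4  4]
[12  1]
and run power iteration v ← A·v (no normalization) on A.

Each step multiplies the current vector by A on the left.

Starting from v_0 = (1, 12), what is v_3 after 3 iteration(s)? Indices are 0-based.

v_3 = (12, 6)

v_0 = (1, 12).
v_1 = A·v_0 = (0, 11).
v_2 = A·v_1 = (5, 11).
v_3 = A·v_2 = (12, 6).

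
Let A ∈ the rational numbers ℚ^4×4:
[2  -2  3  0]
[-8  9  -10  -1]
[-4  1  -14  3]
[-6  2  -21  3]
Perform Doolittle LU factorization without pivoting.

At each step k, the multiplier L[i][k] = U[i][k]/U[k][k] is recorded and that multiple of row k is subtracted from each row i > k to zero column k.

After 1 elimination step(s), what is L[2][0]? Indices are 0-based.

Step 1: pivot at (0,0) is 2.
  row1 ← row1 − (-4)·row0  ⇒  L[1][0]=-4, U row1=(0, 1, 2, -1)
  row2 ← row2 − (-2)·row0  ⇒  L[2][0]=-2, U row2=(0, -3, -8, 3)
  row3 ← row3 − (-3)·row0  ⇒  L[3][0]=-3, U row3=(0, -4, -12, 3)

L[2][0] = -2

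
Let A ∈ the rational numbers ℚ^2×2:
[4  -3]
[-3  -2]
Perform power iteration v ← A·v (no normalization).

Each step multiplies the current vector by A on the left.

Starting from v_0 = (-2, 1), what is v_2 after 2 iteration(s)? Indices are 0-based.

v_2 = (-56, 25)

v_0 = (-2, 1).
v_1 = A·v_0 = (-11, 4).
v_2 = A·v_1 = (-56, 25).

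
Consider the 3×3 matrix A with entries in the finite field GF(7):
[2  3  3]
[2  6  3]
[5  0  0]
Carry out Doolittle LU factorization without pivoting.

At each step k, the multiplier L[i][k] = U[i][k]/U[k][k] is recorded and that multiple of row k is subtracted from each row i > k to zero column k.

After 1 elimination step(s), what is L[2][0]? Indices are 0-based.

L[2][0] = 6

k=0: U[0][0]=2
  eliminate (1,0): mult=1, new row 1: (0, 3, 0); set L[1][0]=1
  eliminate (2,0): mult=6, new row 2: (0, 3, 3); set L[2][0]=6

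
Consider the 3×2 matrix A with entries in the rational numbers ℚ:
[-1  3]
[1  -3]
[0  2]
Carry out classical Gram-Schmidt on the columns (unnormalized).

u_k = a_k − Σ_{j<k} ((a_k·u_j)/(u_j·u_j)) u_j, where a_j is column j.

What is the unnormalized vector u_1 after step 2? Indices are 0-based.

Step 1: u_0 = a_0 = (-1, 1, 0).
Step 2: u_1 = a_1 − (-3)·u_0 = (0, 0, 2).

u_1 = (0, 0, 2)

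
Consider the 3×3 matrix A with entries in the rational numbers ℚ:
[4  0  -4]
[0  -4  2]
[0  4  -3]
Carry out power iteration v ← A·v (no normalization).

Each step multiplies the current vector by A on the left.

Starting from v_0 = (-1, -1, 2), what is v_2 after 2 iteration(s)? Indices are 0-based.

v_0 = (-1, -1, 2).
v_1 = A·v_0 = (-12, 8, -10).
v_2 = A·v_1 = (-8, -52, 62).

v_2 = (-8, -52, 62)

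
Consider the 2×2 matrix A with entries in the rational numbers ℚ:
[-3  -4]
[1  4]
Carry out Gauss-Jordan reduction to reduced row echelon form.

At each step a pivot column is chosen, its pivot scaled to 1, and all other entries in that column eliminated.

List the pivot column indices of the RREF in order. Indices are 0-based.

pivot columns: 0, 1

[1] R0 /= -3  ⇒  (1, 4/3)
     R1 -= 1·R0  ⇒  (0, 8/3)
[2] R1 /= 8/3  ⇒  (0, 1)
     R0 -= 4/3·R1  ⇒  (1, 0)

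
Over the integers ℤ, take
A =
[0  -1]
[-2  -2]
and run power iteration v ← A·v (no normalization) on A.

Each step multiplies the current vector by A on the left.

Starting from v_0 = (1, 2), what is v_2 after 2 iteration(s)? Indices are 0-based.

v_2 = (6, 16)

v_0 = (1, 2).
v_1 = A·v_0 = (-2, -6).
v_2 = A·v_1 = (6, 16).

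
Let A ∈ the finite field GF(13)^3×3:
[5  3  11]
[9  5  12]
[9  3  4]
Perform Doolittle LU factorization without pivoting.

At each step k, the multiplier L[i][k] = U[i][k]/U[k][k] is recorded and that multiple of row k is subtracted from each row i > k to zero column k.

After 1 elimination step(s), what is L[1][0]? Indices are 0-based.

[col 0] pivot 5
  R1 -= 7*R0 → (0, 10, 0)  (L[1][0] := 7)
  R2 -= 7*R0 → (0, 8, 5)  (L[2][0] := 7)

L[1][0] = 7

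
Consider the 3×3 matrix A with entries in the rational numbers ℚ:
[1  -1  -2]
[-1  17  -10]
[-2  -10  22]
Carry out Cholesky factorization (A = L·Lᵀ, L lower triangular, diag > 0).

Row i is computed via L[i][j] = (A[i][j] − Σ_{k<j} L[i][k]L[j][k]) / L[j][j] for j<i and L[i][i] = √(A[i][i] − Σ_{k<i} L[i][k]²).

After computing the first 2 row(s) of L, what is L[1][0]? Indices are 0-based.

Step 1: L[0][0] = √(1) = 1.
  L[1][0] = (-1) / L[0][0] = -1.
Step 2: L[1][1] = √(16) = 4.

L[1][0] = -1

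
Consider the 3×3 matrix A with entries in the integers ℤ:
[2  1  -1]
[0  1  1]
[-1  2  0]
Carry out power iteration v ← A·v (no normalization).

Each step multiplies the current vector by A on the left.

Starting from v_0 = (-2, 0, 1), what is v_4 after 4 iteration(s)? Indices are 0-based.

v_0 = (-2, 0, 1).
v_1 = A·v_0 = (-5, 1, 2).
v_2 = A·v_1 = (-11, 3, 7).
v_3 = A·v_2 = (-26, 10, 17).
v_4 = A·v_3 = (-59, 27, 46).

v_4 = (-59, 27, 46)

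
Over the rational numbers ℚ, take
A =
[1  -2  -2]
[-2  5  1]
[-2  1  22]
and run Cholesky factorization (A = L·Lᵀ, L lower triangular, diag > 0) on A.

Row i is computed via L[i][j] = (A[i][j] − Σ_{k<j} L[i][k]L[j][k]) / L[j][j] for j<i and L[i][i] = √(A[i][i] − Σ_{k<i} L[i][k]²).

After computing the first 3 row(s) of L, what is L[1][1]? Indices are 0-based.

Step 1: L[0][0] = √(1) = 1.
  L[1][0] = (-2) / L[0][0] = -2.
Step 2: L[1][1] = √(1) = 1.
  L[2][0] = (-2) / L[0][0] = -2.
  L[2][1] = (-3) / L[1][1] = -3.
Step 3: L[2][2] = √(9) = 3.

L[1][1] = 1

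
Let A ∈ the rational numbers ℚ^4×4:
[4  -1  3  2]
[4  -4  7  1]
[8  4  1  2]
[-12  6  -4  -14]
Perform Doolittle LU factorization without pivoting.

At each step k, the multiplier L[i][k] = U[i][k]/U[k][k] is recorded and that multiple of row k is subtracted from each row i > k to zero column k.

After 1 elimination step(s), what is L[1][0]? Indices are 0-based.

L[1][0] = 1

Step 1: pivot at (0,0) is 4.
  row1 ← row1 − (1)·row0  ⇒  L[1][0]=1, U row1=(0, -3, 4, -1)
  row2 ← row2 − (2)·row0  ⇒  L[2][0]=2, U row2=(0, 6, -5, -2)
  row3 ← row3 − (-3)·row0  ⇒  L[3][0]=-3, U row3=(0, 3, 5, -8)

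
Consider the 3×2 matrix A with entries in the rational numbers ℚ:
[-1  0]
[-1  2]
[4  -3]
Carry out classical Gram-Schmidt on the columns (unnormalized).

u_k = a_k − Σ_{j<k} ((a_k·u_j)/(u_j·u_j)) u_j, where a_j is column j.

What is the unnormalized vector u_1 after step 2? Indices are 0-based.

Step 1: u_0 = a_0 = (-1, -1, 4).
Step 2: u_1 = a_1 − (-7/9)·u_0 = (-7/9, 11/9, 1/9).

u_1 = (-7/9, 11/9, 1/9)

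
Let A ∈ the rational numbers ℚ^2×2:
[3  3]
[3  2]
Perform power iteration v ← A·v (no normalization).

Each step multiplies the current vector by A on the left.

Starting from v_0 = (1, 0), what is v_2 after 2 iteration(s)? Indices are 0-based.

v_2 = (18, 15)

v_0 = (1, 0).
v_1 = A·v_0 = (3, 3).
v_2 = A·v_1 = (18, 15).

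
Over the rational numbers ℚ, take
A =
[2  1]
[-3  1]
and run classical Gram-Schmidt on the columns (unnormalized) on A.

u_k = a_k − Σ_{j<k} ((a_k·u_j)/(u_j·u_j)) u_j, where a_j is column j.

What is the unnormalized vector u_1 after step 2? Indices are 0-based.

Step 1: u_0 = a_0 = (2, -3).
Step 2: u_1 = a_1 − (-1/13)·u_0 = (15/13, 10/13).

u_1 = (15/13, 10/13)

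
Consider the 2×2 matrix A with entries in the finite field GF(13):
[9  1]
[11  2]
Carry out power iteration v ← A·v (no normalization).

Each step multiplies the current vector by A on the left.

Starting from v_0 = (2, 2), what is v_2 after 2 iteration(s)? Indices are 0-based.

v_2 = (11, 12)

v_0 = (2, 2).
v_1 = A·v_0 = (7, 0).
v_2 = A·v_1 = (11, 12).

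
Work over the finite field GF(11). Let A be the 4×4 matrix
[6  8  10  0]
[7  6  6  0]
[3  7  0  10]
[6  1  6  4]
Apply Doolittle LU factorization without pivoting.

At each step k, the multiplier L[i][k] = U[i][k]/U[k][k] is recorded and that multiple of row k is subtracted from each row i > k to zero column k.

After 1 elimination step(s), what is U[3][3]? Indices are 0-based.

Step 1: pivot at (0,0) is 6.
  row1 ← row1 − (3)·row0  ⇒  L[1][0]=3, U row1=(0, 4, 9, 0)
  row2 ← row2 − (6)·row0  ⇒  L[2][0]=6, U row2=(0, 3, 6, 10)
  row3 ← row3 − (1)·row0  ⇒  L[3][0]=1, U row3=(0, 4, 7, 4)

U[3][3] = 4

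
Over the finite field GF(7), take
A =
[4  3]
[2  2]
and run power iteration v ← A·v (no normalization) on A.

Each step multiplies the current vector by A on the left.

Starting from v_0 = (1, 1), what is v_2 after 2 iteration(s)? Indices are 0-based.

v_2 = (5, 1)

v_0 = (1, 1).
v_1 = A·v_0 = (0, 4).
v_2 = A·v_1 = (5, 1).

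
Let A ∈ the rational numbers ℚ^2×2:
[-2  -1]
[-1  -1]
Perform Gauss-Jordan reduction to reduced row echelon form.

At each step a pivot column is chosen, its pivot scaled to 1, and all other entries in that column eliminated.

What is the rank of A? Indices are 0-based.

rank = 2

[1] R0 /= -2  ⇒  (1, 1/2)
     R1 -= -1·R0  ⇒  (0, -1/2)
[2] R1 /= -1/2  ⇒  (0, 1)
     R0 -= 1/2·R1  ⇒  (1, 0)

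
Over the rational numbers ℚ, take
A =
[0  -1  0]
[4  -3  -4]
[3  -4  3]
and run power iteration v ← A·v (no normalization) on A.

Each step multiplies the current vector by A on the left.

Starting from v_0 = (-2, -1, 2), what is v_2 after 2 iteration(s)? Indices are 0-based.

v_2 = (13, 27, 67)

v_0 = (-2, -1, 2).
v_1 = A·v_0 = (1, -13, 4).
v_2 = A·v_1 = (13, 27, 67).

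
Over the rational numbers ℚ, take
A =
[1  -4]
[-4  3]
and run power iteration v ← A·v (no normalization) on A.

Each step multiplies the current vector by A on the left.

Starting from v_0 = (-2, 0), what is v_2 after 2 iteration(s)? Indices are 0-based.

v_0 = (-2, 0).
v_1 = A·v_0 = (-2, 8).
v_2 = A·v_1 = (-34, 32).

v_2 = (-34, 32)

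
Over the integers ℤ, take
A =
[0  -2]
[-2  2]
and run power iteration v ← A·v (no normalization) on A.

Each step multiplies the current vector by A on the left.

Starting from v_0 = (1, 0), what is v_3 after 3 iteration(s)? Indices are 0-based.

v_0 = (1, 0).
v_1 = A·v_0 = (0, -2).
v_2 = A·v_1 = (4, -4).
v_3 = A·v_2 = (8, -16).

v_3 = (8, -16)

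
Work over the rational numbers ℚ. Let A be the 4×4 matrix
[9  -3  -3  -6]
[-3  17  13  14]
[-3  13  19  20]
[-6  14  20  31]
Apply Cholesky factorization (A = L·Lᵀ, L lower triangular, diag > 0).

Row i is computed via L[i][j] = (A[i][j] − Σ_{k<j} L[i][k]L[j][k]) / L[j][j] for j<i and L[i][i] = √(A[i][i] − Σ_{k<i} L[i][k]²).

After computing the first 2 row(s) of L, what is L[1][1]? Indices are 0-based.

Step 1: L[0][0] = √(9) = 3.
  L[1][0] = (-3) / L[0][0] = -1.
Step 2: L[1][1] = √(16) = 4.

L[1][1] = 4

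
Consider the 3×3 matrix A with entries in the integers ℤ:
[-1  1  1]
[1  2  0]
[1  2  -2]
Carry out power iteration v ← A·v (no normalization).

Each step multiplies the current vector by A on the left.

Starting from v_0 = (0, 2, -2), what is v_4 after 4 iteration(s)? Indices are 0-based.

v_4 = (84, 44, -44)

v_0 = (0, 2, -2).
v_1 = A·v_0 = (0, 4, 8).
v_2 = A·v_1 = (12, 8, -8).
v_3 = A·v_2 = (-12, 28, 44).
v_4 = A·v_3 = (84, 44, -44).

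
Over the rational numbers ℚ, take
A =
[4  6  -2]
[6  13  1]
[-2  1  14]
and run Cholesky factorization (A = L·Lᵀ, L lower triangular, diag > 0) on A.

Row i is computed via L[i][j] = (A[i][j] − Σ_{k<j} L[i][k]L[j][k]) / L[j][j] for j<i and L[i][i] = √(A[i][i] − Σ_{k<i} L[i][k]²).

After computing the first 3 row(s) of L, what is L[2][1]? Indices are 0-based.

Step 1: L[0][0] = √(4) = 2.
  L[1][0] = (6) / L[0][0] = 3.
Step 2: L[1][1] = √(4) = 2.
  L[2][0] = (-2) / L[0][0] = -1.
  L[2][1] = (4) / L[1][1] = 2.
Step 3: L[2][2] = √(9) = 3.

L[2][1] = 2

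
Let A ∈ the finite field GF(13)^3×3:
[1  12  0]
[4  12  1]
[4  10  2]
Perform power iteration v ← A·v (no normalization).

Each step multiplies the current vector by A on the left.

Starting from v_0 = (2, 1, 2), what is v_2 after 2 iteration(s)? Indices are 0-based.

v_2 = (5, 4, 8)

v_0 = (2, 1, 2).
v_1 = A·v_0 = (1, 9, 9).
v_2 = A·v_1 = (5, 4, 8).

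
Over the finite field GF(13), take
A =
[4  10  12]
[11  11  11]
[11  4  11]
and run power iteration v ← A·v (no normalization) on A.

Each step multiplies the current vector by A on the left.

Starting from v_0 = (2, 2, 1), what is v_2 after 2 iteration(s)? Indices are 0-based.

v_2 = (6, 1, 6)

v_0 = (2, 2, 1).
v_1 = A·v_0 = (1, 3, 2).
v_2 = A·v_1 = (6, 1, 6).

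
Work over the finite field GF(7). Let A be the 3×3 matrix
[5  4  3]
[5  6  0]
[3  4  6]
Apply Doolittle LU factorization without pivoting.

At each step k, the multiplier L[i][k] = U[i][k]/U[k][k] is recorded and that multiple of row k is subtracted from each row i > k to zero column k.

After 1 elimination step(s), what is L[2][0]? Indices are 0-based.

L[2][0] = 2

k=0: U[0][0]=5
  eliminate (1,0): mult=1, new row 1: (0, 2, 4); set L[1][0]=1
  eliminate (2,0): mult=2, new row 2: (0, 3, 0); set L[2][0]=2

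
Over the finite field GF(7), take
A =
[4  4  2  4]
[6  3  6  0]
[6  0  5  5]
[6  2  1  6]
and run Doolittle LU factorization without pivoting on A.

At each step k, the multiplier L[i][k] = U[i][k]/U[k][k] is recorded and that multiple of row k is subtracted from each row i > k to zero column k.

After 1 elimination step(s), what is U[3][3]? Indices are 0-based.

U[3][3] = 0

k=0: U[0][0]=4
  eliminate (1,0): mult=5, new row 1: (0, 4, 3, 1); set L[1][0]=5
  eliminate (2,0): mult=5, new row 2: (0, 1, 2, 6); set L[2][0]=5
  eliminate (3,0): mult=5, new row 3: (0, 3, 5, 0); set L[3][0]=5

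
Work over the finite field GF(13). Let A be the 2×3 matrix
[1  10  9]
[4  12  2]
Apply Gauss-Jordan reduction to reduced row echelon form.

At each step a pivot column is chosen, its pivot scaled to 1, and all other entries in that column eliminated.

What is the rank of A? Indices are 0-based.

rank = 2

step 1: normalize row 0 (÷1) = (1, 10, 9)
  row 1: subtract 4×row0 = (0, 11, 5)
step 2: normalize row 1 (÷11) = (0, 1, 4)
  row 0: subtract 10×row1 = (1, 0, 8)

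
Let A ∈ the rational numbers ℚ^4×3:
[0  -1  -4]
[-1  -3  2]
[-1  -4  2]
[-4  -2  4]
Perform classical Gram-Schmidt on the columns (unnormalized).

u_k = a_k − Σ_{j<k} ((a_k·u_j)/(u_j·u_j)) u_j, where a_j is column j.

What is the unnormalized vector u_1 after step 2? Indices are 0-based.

u_1 = (-1, -13/6, -19/6, 4/3)

Step 1: u_0 = a_0 = (0, -1, -1, -4).
Step 2: u_1 = a_1 − (5/6)·u_0 = (-1, -13/6, -19/6, 4/3).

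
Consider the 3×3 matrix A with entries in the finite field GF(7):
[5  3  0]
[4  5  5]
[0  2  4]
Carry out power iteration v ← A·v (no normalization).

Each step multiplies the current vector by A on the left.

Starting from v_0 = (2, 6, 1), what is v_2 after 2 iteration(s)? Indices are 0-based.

v_2 = (3, 1, 3)

v_0 = (2, 6, 1).
v_1 = A·v_0 = (0, 1, 2).
v_2 = A·v_1 = (3, 1, 3).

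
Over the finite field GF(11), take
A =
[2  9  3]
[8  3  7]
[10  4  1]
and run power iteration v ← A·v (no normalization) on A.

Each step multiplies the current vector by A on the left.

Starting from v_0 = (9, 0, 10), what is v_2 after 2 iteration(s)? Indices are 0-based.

v_0 = (9, 0, 10).
v_1 = A·v_0 = (4, 10, 1).
v_2 = A·v_1 = (2, 3, 4).

v_2 = (2, 3, 4)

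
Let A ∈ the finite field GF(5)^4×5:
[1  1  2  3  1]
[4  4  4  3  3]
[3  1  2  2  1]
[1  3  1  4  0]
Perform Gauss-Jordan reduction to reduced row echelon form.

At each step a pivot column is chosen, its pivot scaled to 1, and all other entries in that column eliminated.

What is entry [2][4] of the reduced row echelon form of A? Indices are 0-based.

M[2][4] = 1

step 1: normalize row 0 (÷1) = (1, 1, 2, 3, 1)
  row 1: subtract 4×row0 = (0, 0, 1, 1, 4)
  row 2: subtract 3×row0 = (0, 3, 1, 3, 3)
  row 3: subtract 1×row0 = (0, 2, 4, 1, 4)
step 2: exchange rows 1,2
step 2: normalize row 1 (÷3) = (0, 1, 2, 1, 1)
  row 0: subtract 1×row1 = (1, 0, 0, 2, 0)
  row 3: subtract 2×row1 = (0, 0, 0, 4, 2)
step 3: normalize row 2 (÷1) = (0, 0, 1, 1, 4)
  row 1: subtract 2×row2 = (0, 1, 0, 4, 3)
step 4: normalize row 3 (÷4) = (0, 0, 0, 1, 3)
  row 0: subtract 2×row3 = (1, 0, 0, 0, 4)
  row 1: subtract 4×row3 = (0, 1, 0, 0, 1)
  row 2: subtract 1×row3 = (0, 0, 1, 0, 1)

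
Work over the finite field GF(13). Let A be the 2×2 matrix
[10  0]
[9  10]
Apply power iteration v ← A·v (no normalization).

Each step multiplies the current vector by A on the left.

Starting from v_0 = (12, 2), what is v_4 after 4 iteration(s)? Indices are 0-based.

v_4 = (10, 3)

v_0 = (12, 2).
v_1 = A·v_0 = (3, 11).
v_2 = A·v_1 = (4, 7).
v_3 = A·v_2 = (1, 2).
v_4 = A·v_3 = (10, 3).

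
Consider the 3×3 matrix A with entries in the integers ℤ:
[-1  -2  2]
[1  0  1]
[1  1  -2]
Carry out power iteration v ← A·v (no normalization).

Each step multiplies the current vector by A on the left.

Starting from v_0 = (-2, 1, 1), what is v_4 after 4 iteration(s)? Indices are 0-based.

v_0 = (-2, 1, 1).
v_1 = A·v_0 = (2, -1, -3).
v_2 = A·v_1 = (-6, -1, 7).
v_3 = A·v_2 = (22, 1, -21).
v_4 = A·v_3 = (-66, 1, 65).

v_4 = (-66, 1, 65)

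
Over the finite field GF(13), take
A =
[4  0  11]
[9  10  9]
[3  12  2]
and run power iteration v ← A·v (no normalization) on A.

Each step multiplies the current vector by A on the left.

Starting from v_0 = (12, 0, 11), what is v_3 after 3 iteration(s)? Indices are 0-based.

v_3 = (4, 7, 11)

v_0 = (12, 0, 11).
v_1 = A·v_0 = (0, 12, 6).
v_2 = A·v_1 = (1, 5, 0).
v_3 = A·v_2 = (4, 7, 11).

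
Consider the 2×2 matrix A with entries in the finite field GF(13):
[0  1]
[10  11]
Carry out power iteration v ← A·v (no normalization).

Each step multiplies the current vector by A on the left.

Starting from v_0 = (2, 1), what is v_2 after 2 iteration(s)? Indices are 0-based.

v_0 = (2, 1).
v_1 = A·v_0 = (1, 5).
v_2 = A·v_1 = (5, 0).

v_2 = (5, 0)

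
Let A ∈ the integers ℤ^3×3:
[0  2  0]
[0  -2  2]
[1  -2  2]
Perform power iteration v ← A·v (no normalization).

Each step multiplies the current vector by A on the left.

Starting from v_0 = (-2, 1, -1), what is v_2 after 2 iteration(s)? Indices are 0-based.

v_2 = (-8, -4, -2)

v_0 = (-2, 1, -1).
v_1 = A·v_0 = (2, -4, -6).
v_2 = A·v_1 = (-8, -4, -2).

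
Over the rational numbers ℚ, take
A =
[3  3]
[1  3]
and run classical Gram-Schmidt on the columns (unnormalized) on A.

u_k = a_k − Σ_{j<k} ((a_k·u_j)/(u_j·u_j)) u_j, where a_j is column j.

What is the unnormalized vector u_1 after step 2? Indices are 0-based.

u_1 = (-3/5, 9/5)

Step 1: u_0 = a_0 = (3, 1).
Step 2: u_1 = a_1 − (6/5)·u_0 = (-3/5, 9/5).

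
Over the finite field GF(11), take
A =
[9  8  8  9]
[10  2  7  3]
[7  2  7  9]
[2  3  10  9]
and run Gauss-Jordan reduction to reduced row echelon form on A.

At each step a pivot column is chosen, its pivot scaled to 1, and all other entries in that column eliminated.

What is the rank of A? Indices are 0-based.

[1] R0 /= 9  ⇒  (1, 7, 7, 1)
     R1 -= 10·R0  ⇒  (0, 9, 3, 4)
     R2 -= 7·R0  ⇒  (0, 8, 2, 2)
     R3 -= 2·R0  ⇒  (0, 0, 7, 7)
[2] R1 /= 9  ⇒  (0, 1, 4, 9)
     R0 -= 7·R1  ⇒  (1, 0, 1, 4)
     R2 -= 8·R1  ⇒  (0, 0, 3, 7)
[3] R2 /= 3  ⇒  (0, 0, 1, 6)
     R0 -= 1·R2  ⇒  (1, 0, 0, 9)
     R1 -= 4·R2  ⇒  (0, 1, 0, 7)
     R3 -= 7·R2  ⇒  (0, 0, 0, 9)
[4] R3 /= 9  ⇒  (0, 0, 0, 1)
     R0 -= 9·R3  ⇒  (1, 0, 0, 0)
     R1 -= 7·R3  ⇒  (0, 1, 0, 0)
     R2 -= 6·R3  ⇒  (0, 0, 1, 0)

rank = 4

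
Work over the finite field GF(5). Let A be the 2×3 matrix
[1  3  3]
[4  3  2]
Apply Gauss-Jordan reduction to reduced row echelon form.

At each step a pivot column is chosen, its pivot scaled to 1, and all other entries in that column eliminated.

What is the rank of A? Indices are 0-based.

step 1: normalize row 0 (÷1) = (1, 3, 3)
  row 1: subtract 4×row0 = (0, 1, 0)
step 2: normalize row 1 (÷1) = (0, 1, 0)
  row 0: subtract 3×row1 = (1, 0, 3)

rank = 2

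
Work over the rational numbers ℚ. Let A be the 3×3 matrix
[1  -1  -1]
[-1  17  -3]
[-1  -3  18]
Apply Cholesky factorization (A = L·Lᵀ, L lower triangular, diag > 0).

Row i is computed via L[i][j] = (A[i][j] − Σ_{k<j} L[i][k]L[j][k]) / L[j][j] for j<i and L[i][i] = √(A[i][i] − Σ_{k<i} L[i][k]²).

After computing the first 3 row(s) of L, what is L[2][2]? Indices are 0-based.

L[2][2] = 4

Step 1: L[0][0] = √(1) = 1.
  L[1][0] = (-1) / L[0][0] = -1.
Step 2: L[1][1] = √(16) = 4.
  L[2][0] = (-1) / L[0][0] = -1.
  L[2][1] = (-4) / L[1][1] = -1.
Step 3: L[2][2] = √(16) = 4.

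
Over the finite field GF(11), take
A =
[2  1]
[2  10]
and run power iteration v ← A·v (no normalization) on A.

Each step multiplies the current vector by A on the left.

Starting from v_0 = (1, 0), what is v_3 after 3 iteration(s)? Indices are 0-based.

v_0 = (1, 0).
v_1 = A·v_0 = (2, 2).
v_2 = A·v_1 = (6, 2).
v_3 = A·v_2 = (3, 10).

v_3 = (3, 10)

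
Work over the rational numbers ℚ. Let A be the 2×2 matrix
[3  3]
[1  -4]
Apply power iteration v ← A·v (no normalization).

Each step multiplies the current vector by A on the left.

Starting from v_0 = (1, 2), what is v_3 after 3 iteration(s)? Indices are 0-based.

v_0 = (1, 2).
v_1 = A·v_0 = (9, -7).
v_2 = A·v_1 = (6, 37).
v_3 = A·v_2 = (129, -142).

v_3 = (129, -142)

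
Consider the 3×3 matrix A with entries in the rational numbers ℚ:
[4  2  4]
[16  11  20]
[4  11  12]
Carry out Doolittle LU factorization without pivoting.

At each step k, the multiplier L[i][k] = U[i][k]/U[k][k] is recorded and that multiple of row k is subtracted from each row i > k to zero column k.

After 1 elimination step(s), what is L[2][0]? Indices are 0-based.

L[2][0] = 1

k=0: U[0][0]=4
  eliminate (1,0): mult=4, new row 1: (0, 3, 4); set L[1][0]=4
  eliminate (2,0): mult=1, new row 2: (0, 9, 8); set L[2][0]=1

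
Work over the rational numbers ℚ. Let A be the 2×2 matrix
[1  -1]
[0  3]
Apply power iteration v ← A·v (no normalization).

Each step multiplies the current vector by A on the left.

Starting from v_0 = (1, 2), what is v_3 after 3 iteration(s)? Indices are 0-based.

v_0 = (1, 2).
v_1 = A·v_0 = (-1, 6).
v_2 = A·v_1 = (-7, 18).
v_3 = A·v_2 = (-25, 54).

v_3 = (-25, 54)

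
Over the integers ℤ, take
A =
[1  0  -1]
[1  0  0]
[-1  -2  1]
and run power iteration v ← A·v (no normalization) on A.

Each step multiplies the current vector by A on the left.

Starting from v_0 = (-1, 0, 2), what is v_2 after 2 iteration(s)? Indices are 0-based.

v_0 = (-1, 0, 2).
v_1 = A·v_0 = (-3, -1, 3).
v_2 = A·v_1 = (-6, -3, 8).

v_2 = (-6, -3, 8)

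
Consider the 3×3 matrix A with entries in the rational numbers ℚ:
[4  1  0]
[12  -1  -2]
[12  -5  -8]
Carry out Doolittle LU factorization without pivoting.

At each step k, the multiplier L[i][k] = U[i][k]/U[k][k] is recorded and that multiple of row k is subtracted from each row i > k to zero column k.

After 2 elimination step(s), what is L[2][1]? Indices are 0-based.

L[2][1] = 2

k=0: U[0][0]=4
  eliminate (1,0): mult=3, new row 1: (0, -4, -2); set L[1][0]=3
  eliminate (2,0): mult=3, new row 2: (0, -8, -8); set L[2][0]=3
k=1: U[1][1]=-4
  eliminate (2,1): mult=2, new row 2: (0, 0, -4); set L[2][1]=2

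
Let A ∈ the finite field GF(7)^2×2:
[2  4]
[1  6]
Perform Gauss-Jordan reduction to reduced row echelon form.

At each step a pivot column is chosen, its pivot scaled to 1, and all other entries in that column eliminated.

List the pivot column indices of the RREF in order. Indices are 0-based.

[1] R0 /= 2  ⇒  (1, 2)
     R1 -= 1·R0  ⇒  (0, 4)
[2] R1 /= 4  ⇒  (0, 1)
     R0 -= 2·R1  ⇒  (1, 0)

pivot columns: 0, 1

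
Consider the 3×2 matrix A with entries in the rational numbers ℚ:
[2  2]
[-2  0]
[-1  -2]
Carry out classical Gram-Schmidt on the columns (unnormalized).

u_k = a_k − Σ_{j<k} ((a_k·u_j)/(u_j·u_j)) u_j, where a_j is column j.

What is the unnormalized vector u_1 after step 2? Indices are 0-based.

u_1 = (2/3, 4/3, -4/3)

Step 1: u_0 = a_0 = (2, -2, -1).
Step 2: u_1 = a_1 − (2/3)·u_0 = (2/3, 4/3, -4/3).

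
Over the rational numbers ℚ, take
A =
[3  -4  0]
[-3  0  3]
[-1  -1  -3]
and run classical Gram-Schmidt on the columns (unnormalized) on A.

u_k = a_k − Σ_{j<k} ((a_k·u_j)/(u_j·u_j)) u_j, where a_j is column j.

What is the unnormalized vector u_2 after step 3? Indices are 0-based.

Step 1: u_0 = a_0 = (3, -3, -1).
Step 2: u_1 = a_1 − (-11/19)·u_0 = (-43/19, -33/19, -30/19).
Step 3: u_2 = a_2 − (-6/19)·u_0 − (-9/202)·u_1 = (171/202, 399/202, -342/101).

u_2 = (171/202, 399/202, -342/101)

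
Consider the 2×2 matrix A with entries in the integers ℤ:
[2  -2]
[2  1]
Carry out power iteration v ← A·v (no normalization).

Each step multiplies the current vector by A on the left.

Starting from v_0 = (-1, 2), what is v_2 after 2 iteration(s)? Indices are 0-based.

v_2 = (-12, -12)

v_0 = (-1, 2).
v_1 = A·v_0 = (-6, 0).
v_2 = A·v_1 = (-12, -12).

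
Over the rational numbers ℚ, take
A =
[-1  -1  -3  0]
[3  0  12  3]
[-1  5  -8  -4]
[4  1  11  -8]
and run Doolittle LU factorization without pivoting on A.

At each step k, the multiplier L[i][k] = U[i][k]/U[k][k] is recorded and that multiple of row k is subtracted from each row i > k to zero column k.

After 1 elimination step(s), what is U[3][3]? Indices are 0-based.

U[3][3] = -8

Step 1: pivot at (0,0) is -1.
  row1 ← row1 − (-3)·row0  ⇒  L[1][0]=-3, U row1=(0, -3, 3, 3)
  row2 ← row2 − (1)·row0  ⇒  L[2][0]=1, U row2=(0, 6, -5, -4)
  row3 ← row3 − (-4)·row0  ⇒  L[3][0]=-4, U row3=(0, -3, -1, -8)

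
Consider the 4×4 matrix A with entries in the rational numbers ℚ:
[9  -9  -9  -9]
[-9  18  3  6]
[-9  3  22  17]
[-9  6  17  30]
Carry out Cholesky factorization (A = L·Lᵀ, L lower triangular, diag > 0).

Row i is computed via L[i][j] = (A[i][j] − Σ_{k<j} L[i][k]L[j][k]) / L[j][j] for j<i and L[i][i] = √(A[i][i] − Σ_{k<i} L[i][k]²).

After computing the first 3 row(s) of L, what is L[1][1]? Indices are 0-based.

L[1][1] = 3

Step 1: L[0][0] = √(9) = 3.
  L[1][0] = (-9) / L[0][0] = -3.
Step 2: L[1][1] = √(9) = 3.
  L[2][0] = (-9) / L[0][0] = -3.
  L[2][1] = (-6) / L[1][1] = -2.
Step 3: L[2][2] = √(9) = 3.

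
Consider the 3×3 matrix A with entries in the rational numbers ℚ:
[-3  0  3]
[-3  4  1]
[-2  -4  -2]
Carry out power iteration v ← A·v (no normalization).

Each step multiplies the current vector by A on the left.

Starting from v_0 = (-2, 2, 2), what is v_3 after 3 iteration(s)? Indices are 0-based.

v_0 = (-2, 2, 2).
v_1 = A·v_0 = (12, 16, -8).
v_2 = A·v_1 = (-60, 20, -72).
v_3 = A·v_2 = (-36, 188, 184).

v_3 = (-36, 188, 184)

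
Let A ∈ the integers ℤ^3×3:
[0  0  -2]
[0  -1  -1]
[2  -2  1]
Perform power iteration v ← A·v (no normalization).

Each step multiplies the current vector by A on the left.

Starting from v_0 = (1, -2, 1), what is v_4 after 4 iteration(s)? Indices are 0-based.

v_4 = (22, 4, -29)

v_0 = (1, -2, 1).
v_1 = A·v_0 = (-2, 1, 7).
v_2 = A·v_1 = (-14, -8, 1).
v_3 = A·v_2 = (-2, 7, -11).
v_4 = A·v_3 = (22, 4, -29).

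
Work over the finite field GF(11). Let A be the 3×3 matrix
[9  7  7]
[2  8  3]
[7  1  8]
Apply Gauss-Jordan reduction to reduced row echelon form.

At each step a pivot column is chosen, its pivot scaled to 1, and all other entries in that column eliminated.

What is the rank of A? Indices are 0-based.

rank = 3

[1] R0 /= 9  ⇒  (1, 2, 2)
     R1 -= 2·R0  ⇒  (0, 4, 10)
     R2 -= 7·R0  ⇒  (0, 9, 5)
[2] R1 /= 4  ⇒  (0, 1, 8)
     R0 -= 2·R1  ⇒  (1, 0, 8)
     R2 -= 9·R1  ⇒  (0, 0, 10)
[3] R2 /= 10  ⇒  (0, 0, 1)
     R0 -= 8·R2  ⇒  (1, 0, 0)
     R1 -= 8·R2  ⇒  (0, 1, 0)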